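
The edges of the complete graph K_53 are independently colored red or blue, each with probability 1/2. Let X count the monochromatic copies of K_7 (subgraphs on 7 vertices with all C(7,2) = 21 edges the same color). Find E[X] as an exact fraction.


Let X = Σ_S X_S over the C(53, 7) = 154143080 subsets S of size 7, where X_S = 1 if the K_7 on S is monochromatic.
For a fixed S, the K_7 on S has C(7, 2) = 21 edges. P[all 21 edges red] = (1/2)^21, and likewise for blue, so P[monochromatic] = 2·(1/2)^21 = 2^{1 − 21} = 1/1048576.
Summing: E[X] = C(53, 7) · 2^{1 − 21} = 154143080 · 1/1048576 = 19267885/131072.
Numerically: E[X] ≈ 147.002.

E[X] = C(53,7)·2^(1−C(7,2)) = 19267885/131072 ≈ 147.002.


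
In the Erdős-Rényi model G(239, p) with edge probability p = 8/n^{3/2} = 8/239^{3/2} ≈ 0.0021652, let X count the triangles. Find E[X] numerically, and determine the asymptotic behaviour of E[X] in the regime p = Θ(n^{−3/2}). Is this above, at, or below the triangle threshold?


Number of potential triangles: C(239, 3) = 2246839.
Each occurs with probability p³ ≈ (0.0021652)³ ≈ 1.0150312e-08.
By linearity: E[X] = C(239, 3)·p³ ≈ 2246839 · 1.0150312e-08 ≈ 0.02281.
Since α = 3/2 > 1, p = c/n^{3/2} = o(1/n) is below the triangle threshold p ~ 1/n. Asymptotically E[X] ~ (c³/6)·n^{3(1−α)} = (8³/6)·n^{-1.5} → 0, so by Markov's inequality G has no triangles w.h.p.

E[X] ≈ 0.02281; in regime p = Θ(1/n^{3/2}) E[X] tends to 0 (below the triangle threshold p ~ 1/n).


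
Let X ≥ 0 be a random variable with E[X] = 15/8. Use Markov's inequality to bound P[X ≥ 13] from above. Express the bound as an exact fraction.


μ = E[X] = 15/8, a = 13.
Markov: P[X ≥ 13] ≤ μ/a = (15/8)/13 = 15/104.
Numerically: ≈ 0.14423.
(Since a = 13 > μ = 1.87500, the bound 15/104 is < 1 and informative.)

P[X ≥ 13] ≤ 15/104 ≈ 0.14423.


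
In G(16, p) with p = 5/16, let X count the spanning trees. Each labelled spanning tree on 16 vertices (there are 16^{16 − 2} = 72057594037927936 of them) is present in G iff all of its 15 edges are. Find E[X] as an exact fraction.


K_16 has 16^{16 − 2} = 72057594037927936 labelled spanning trees.
For each such spanning tree H, let X_H = 1 if all 15 edges of H are present in G. Then P[X_H = 1] = p^{15} = (5/16)^{15} = 30517578125/1152921504606846976.
Summing the indicators: E[X] = Σ_H E[X_H] = 72057594037927936 · p^{15} = 72057594037927936 · 30517578125/1152921504606846976 = 30517578125/16.
Numerically: E[X] ≈ 1.90735e+09.

E[X] = 72057594037927936 · (5/16)^{15} = 30517578125/16 ≈ 1.90735e+09.


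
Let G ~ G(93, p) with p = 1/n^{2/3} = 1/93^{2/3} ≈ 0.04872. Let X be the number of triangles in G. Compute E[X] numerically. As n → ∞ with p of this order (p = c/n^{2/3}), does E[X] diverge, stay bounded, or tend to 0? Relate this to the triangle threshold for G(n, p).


Number of potential triangles: C(93, 3) = 129766.
Each occurs with probability p³ ≈ (0.04872)³ ≈ 1.156203e-04.
By linearity: E[X] = C(93, 3)·p³ ≈ 129766 · 1.156203e-04 ≈ 15.0036.
Since α = 2/3 < 1, p = c/n^{2/3} ≫ 1/n is above the triangle threshold p ~ 1/n. Asymptotically E[X] ~ (c³/6)·n^{3(1−α)} = (1³/6)·n^{1} → ∞; triangles are abundant w.h.p.

E[X] ≈ 15.0036; in regime p = Θ(1/n^{2/3}) E[X] diverges (above the triangle threshold p ~ 1/n).


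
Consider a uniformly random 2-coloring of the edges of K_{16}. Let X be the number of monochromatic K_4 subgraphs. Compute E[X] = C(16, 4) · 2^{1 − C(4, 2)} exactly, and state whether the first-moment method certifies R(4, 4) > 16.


E[X] = C(16, 4) · 2^{1 − 6} = 1820 · 2^{−5} = 1820/32.
As a reduced fraction: E[X] = 455/8 ≈ 56.875.
Is E[X] < 1? NO.
Since E[X] ≥ 1, the first-moment bound is inconclusive at n = 16; it does NOT by itself certify R(4, 4) > 16.

E[X] = 455/8 ≈ 56.875; E[X] ≥ 1; first-moment method inconclusive here.


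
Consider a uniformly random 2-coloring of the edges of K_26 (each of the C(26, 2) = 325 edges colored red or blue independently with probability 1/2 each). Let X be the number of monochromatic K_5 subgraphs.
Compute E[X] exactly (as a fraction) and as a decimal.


Let X = Σ_S X_S over the C(26, 5) = 65780 subsets S of size 5, where X_S = 1 if the K_5 on S is monochromatic.
For a fixed S, the K_5 on S has C(5, 2) = 10 edges. P[all 10 edges red] = (1/2)^10, and likewise for blue, so P[monochromatic] = 2·(1/2)^10 = 2^{1 − 10} = 1/512.
Summing: E[X] = C(26, 5) · 2^{1 − 10} = 65780 · 1/512 = 16445/128.
Numerically: E[X] ≈ 128.477.

E[X] = C(26,5)·2^(1−C(5,2)) = 16445/128 ≈ 128.477.


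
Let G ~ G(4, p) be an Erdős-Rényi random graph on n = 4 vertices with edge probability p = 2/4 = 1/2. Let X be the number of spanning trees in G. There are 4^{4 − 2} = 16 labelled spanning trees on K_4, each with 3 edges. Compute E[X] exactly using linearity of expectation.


K_4 has 4^{4 − 2} = 16 labelled spanning trees.
For each such spanning tree H, let X_H = 1 if all 3 edges of H are present in G. Then P[X_H = 1] = p^{3} = (1/2)^{3} = 1/8.
By linearity: E[X] = Σ_H E[X_H] = 16 · p^{3} = 16 · 1/8 = 2.
Numerically: E[X] ≈ 2.

E[X] = 16 · (1/2)^{3} = 2 ≈ 2.


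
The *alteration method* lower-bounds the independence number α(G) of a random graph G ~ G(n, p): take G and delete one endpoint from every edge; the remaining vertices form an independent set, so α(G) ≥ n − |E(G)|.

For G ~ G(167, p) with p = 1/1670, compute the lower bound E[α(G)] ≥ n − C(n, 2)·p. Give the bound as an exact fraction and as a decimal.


E[|E(G)|] = C(167, 2)·p = 13861 · (1/1670) = 83/10.
E[α(G)] ≥ n − E[|E(G)|] = 167 − 83/10 = 1587/10.
Numerically: ≈ 158.70000.
(This is only a lower bound; the true E[α(G)] may be larger.)

E[α(G)] ≥ 1587/10 ≈ 158.70000.


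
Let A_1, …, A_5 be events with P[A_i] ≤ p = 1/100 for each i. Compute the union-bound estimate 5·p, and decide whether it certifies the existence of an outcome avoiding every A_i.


Union bound: P[∪_{i=1}^{5} A_i] ≤ Σ_i P[A_i] ≤ 5·p = 5·(1/100) = 1/20.
Numerically: 1/20 ≈ 0.0500.
Is 1/20 < 1? YES.
Since P[∪ A_i] ≤ 1/20 < 1, the complement has P[∩ A_i^c] ≥ 1 − 1/20 = 19/20 > 0, so some outcome avoids every A_i.

5·p = 1/20 ≈ 0.0500; existence CERTIFIED by the union bound.


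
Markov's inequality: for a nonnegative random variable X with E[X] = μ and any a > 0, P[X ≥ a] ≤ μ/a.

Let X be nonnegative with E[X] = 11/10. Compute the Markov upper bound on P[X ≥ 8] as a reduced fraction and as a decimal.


μ = E[X] = 11/10, a = 8.
Markov: P[X ≥ 8] ≤ μ/a = (11/10)/8 = 11/80.
Numerically: ≈ 0.138.
(Since a = 8 > μ = 1.100, the bound 11/80 is < 1 and informative.)

P[X ≥ 8] ≤ 11/80 ≈ 0.138.


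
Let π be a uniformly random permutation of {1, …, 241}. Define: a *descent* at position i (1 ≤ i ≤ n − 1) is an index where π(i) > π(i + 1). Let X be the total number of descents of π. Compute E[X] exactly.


Write X = Σ X_I over i = 1, …, 240, with X_I the indicator of one descent.
There are 240 indicators.
For each fixed i, the pair (π(i), π(i+1)) is a uniformly random ordered pair of distinct values from {1, …, 241}; by symmetry P[π(i) > π(i+1)] = 1/2.
By linearity: E[X] = 240 · (1/2) = (241 − 1) · (1/2) = 120 ≈ 120.000000.

E[X] = 120 = 120.000000.


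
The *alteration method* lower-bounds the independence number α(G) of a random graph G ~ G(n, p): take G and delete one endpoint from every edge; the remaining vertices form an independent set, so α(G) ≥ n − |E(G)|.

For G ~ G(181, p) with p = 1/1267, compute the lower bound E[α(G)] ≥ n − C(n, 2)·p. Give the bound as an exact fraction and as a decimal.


E[|E(G)|] = C(181, 2)·p = 16290 · (1/1267) = 90/7.
E[α(G)] ≥ n − E[|E(G)|] = 181 − 90/7 = 1177/7.
Numerically: ≈ 168.142857.
(This is only a lower bound; the true E[α(G)] may be larger.)

E[α(G)] ≥ 1177/7 ≈ 168.142857.


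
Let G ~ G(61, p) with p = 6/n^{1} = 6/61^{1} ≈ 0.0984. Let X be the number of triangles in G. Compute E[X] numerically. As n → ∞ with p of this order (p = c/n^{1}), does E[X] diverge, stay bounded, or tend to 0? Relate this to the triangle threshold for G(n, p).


Number of potential triangles: C(61, 3) = 35990.
Each occurs with probability p³ ≈ (0.0984)³ ≈ 9.51622e-04.
By linearity: E[X] = C(61, 3)·p³ ≈ 35990 · 9.51622e-04 ≈ 34.249.
Here α = 1, so p = 6/n is exactly at the triangle threshold p ~ 1/n. Asymptotically E[X] → c³/6 = 6³/6 = 36 ≈ 36.000, a bounded constant. In this regime the triangle count is asymptotically Poisson(c³/6).

E[X] ≈ 34.249; in regime p = Θ(1/n^{1}) E[X] stays bounded (at the triangle threshold p ~ 1/n).


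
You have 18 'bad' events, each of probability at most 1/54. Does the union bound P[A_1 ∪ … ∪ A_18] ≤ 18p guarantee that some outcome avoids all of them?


Union bound: P[∪_{i=1}^{18} A_i] ≤ Σ_i P[A_i] ≤ 18·p = 18·(1/54) = 1/3.
Numerically: 1/3 ≈ 0.33333.
Is 1/3 < 1? YES.
Since P[∪ A_i] ≤ 1/3 < 1, the complement has P[∩ A_i^c] ≥ 1 − 1/3 = 2/3 > 0, so some outcome avoids every A_i.

18·p = 1/3 ≈ 0.33333; existence CERTIFIED by the union bound.


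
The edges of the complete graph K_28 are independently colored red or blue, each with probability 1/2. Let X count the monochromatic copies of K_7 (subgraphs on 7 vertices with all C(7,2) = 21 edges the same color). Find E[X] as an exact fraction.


Let X = Σ_S X_S over the C(28, 7) = 1184040 subsets S of size 7, where X_S = 1 if the K_7 on S is monochromatic.
For a fixed S, the K_7 on S has C(7, 2) = 21 edges. P[all 21 edges red] = (1/2)^21, and likewise for blue, so P[monochromatic] = 2·(1/2)^21 = 2^{1 − 21} = 1/1048576.
By linearity: E[X] = C(28, 7) · 2^{1 − 21} = 1184040 · 1/1048576 = 148005/131072.
Numerically: E[X] ≈ 1.1292.

E[X] = C(28,7)·2^(1−C(7,2)) = 148005/131072 ≈ 1.1292.


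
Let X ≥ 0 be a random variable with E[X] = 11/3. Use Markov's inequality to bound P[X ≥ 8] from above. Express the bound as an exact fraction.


μ = E[X] = 11/3, a = 8.
Markov: P[X ≥ 8] ≤ μ/a = (11/3)/8 = 11/24.
Numerically: ≈ 0.45833.
(Since a = 8 > μ = 3.66667, the bound 11/24 is < 1 and informative.)

P[X ≥ 8] ≤ 11/24 ≈ 0.45833.


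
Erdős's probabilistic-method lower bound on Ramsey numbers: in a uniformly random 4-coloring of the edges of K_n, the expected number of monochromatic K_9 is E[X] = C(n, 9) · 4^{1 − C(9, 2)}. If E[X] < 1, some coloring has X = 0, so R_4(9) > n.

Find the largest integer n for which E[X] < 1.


We need C(n, 9) · 4^{1 − 36} < 1, i.e. C(n, 9) < 4^{36 − 1} = 1180591620717411303424.
Check values of n near the boundary:
  n = 913: C(913, 9) = 1167605542753639808390; 1167605542753639808390 < 1180591620717411303424? YES
  n = 914: C(914, 9) = 1179217089587653905932; 1179217089587653905932 < 1180591620717411303424? YES
  n = 915: C(915, 9) = 1190931166636537885130; 1190931166636537885130 < 1180591620717411303424? NO
The largest n with C(n, 9) < 1180591620717411303424 is n = 914 (where E[X] = 294804272396913476483/295147905179352825856 ≈ 0.9988357). Hence R_4(9) > 914, i.e. R_4(9) ≥ 915.

Largest n = 914; hence R_4(9) > 914.


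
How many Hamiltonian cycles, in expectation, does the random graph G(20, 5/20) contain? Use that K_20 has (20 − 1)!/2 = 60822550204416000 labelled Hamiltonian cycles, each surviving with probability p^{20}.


K_20 has (20 − 1)!/2 = 60822550204416000 labelled Hamiltonian cycles.
For each such Hamiltonian cycle H, let X_H = 1 if all 20 edges of H are present in G. Then P[X_H = 1] = p^{20} = (1/4)^{20} = 1/1099511627776.
By linearity: E[X] = Σ_H E[X_H] = 60822550204416000 · p^{20} = 60822550204416000 · 1/1099511627776 = 1856156927625/33554432.
Numerically: E[X] ≈ 5.53e+04.

E[X] = 60822550204416000 · (1/4)^{20} = 1856156927625/33554432 ≈ 5.53e+04.


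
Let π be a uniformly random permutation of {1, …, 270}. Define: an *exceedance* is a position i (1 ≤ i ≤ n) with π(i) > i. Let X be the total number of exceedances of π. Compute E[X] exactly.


Write X = Σ_{i=1}^{270} X_i, where X_i = 1_{π(i) > i}.
For each fixed i, π(i) is uniform over {1, …, 270} (marginal of a uniform permutation), so P[π(i) > i] = (n − i)/n. Summing: Σ_{i=1}^{270} (n − i)/n = (0 + 1 + … + 269)/270 = 270(270 − 1)/(2·270) = (270 − 1)/2.
Hence E[X] = Σ_{i=1}^{270} (270 − i)/270 = 269/2 ≈ 134.500.

E[X] = 269/2 = 134.500.


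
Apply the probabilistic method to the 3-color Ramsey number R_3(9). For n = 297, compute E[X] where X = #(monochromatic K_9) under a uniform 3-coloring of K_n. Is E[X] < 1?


E[X] = C(297, 9) · 3^{1 − 36} = 43842345008337645 · 3^{−35} = 43842345008337645/50031545098999707.
As a reduced fraction: E[X] = 14614115002779215/16677181699666569 ≈ 0.876294.
Is E[X] < 1? YES.
Since E[X] < 1, there exists a 3-coloring of K_{297} with no monochromatic K_9; hence R_3(9) > 297.

E[X] = 14614115002779215/16677181699666569 ≈ 0.876294; E[X] < 1, so R_3(9) > 297.


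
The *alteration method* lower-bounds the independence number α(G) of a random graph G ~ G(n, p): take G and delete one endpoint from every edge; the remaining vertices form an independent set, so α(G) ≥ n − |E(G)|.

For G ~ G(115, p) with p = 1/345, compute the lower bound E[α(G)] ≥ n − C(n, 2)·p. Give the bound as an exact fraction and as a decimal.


E[|E(G)|] = C(115, 2)·p = 6555 · (1/345) = 19.
E[α(G)] ≥ n − E[|E(G)|] = 115 − 19 = 96.
Numerically: ≈ 96.00000.
(This is only a lower bound; the true E[α(G)] may be larger.)

E[α(G)] ≥ 96 ≈ 96.00000.


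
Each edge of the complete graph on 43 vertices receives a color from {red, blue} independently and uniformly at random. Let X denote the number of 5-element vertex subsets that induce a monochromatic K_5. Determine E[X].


Let X = Σ_S X_S over the C(43, 5) = 962598 subsets S of size 5, where X_S = 1 if the K_5 on S is monochromatic.
For a fixed S, the K_5 on S has C(5, 2) = 10 edges. P[all 10 edges red] = (1/2)^10, and likewise for blue, so P[monochromatic] = 2·(1/2)^10 = 2^{1 − 10} = 1/512.
By linearity of expectation: E[X] = C(43, 5) · 2^{1 − 10} = 962598 · 1/512 = 481299/256.
Numerically: E[X] ≈ 1880.074219.

E[X] = C(43,5)·2^(1−C(5,2)) = 481299/256 ≈ 1880.074219.


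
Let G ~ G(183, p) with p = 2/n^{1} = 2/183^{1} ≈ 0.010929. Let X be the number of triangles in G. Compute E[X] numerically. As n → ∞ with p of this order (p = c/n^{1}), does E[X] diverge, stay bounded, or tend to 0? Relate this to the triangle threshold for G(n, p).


Number of potential triangles: C(183, 3) = 1004731.
Each occurs with probability p³ ≈ (0.010929)³ ≈ 1.30537929e-06.
By linearity: E[X] = C(183, 3)·p³ ≈ 1004731 · 1.30537929e-06 ≈ 1.311555.
Here α = 1, so p = 2/n is exactly at the triangle threshold p ~ 1/n. Asymptotically E[X] → c³/6 = 2³/6 = 4/3 ≈ 1.333333, a bounded constant. In this regime the triangle count is asymptotically Poisson(c³/6).

E[X] ≈ 1.311555; in regime p = Θ(1/n^{1}) E[X] stays bounded (at the triangle threshold p ~ 1/n).


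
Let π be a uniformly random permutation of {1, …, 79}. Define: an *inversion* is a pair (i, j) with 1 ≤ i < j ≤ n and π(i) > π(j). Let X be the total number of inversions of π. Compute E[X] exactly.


Write X = Σ X_I over the C(79, 2) = 3081 pairs i < j, with X_I the indicator of one inversion.
There are 3081 indicators.
For each fixed pair i < j, the values π(i) and π(j) are two distinct elements of {1, …, 79} in uniformly random order; by symmetry P[π(i) > π(j)] = 1/2.
By linearity: E[X] = 3081 · (1/2) = C(79, 2) · (1/2) = 3081/2 = 3081/2 ≈ 1540.50000.

E[X] = 3081/2 = 1540.50000.


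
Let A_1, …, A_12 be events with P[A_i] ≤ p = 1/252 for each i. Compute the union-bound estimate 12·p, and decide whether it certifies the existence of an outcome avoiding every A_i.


Union bound: P[∪_{i=1}^{12} A_i] ≤ Σ_i P[A_i] ≤ 12·p = 12·(1/252) = 1/21.
Numerically: 1/21 ≈ 0.0476190.
Is 1/21 < 1? YES.
Since P[∪ A_i] ≤ 1/21 < 1, the complement has P[∩ A_i^c] ≥ 1 − 1/21 = 20/21 > 0, so some outcome avoids every A_i.

12·p = 1/21 ≈ 0.0476190; existence CERTIFIED by the union bound.


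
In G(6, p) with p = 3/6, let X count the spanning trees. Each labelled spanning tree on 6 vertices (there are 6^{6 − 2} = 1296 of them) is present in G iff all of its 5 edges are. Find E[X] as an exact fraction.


K_6 has 6^{6 − 2} = 1296 labelled spanning trees.
For each such spanning tree H, let X_H = 1 if all 5 edges of H are present in G. Then P[X_H = 1] = p^{5} = (1/2)^{5} = 1/32.
Summing the indicators: E[X] = Σ_H E[X_H] = 1296 · p^{5} = 1296 · 1/32 = 81/2.
Numerically: E[X] ≈ 40.5.

E[X] = 1296 · (1/2)^{5} = 81/2 ≈ 40.5.


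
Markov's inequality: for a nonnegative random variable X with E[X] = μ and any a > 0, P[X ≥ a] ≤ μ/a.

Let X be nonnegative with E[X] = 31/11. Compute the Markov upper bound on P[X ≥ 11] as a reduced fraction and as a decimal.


μ = E[X] = 31/11, a = 11.
Markov: P[X ≥ 11] ≤ μ/a = (31/11)/11 = 31/121.
Numerically: ≈ 0.2562.
(Since a = 11 > μ = 2.8182, the bound 31/121 is < 1 and informative.)

P[X ≥ 11] ≤ 31/121 ≈ 0.2562.


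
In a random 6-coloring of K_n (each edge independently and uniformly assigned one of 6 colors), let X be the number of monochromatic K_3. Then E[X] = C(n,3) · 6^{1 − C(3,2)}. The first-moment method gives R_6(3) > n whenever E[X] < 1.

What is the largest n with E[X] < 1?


We need C(n, 3) · 6^{1 − 3} < 1, i.e. C(n, 3) < 6^{3 − 1} = 36.
Check values of n near the boundary:
  n = 6: C(6, 3) = 20; 20 < 36? YES
  n = 7: C(7, 3) = 35; 35 < 36? YES
  n = 8: C(8, 3) = 56; 56 < 36? NO
  n = 9: C(9, 3) = 84; 84 < 36? NO
The largest n with C(n, 3) < 36 is n = 7 (where E[X] = 35/36 ≈ 0.972222). Hence R_6(3) > 7, i.e. R_6(3) ≥ 8.

Largest n = 7; hence R_6(3) > 7.


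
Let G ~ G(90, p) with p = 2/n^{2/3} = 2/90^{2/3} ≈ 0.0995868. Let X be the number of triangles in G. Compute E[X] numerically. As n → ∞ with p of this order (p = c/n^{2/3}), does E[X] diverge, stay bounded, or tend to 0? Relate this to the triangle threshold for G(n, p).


Number of potential triangles: C(90, 3) = 117480.
Each occurs with probability p³ ≈ (0.0995868)³ ≈ 9.87654321e-04.
By linearity: E[X] = C(90, 3)·p³ ≈ 117480 · 9.87654321e-04 ≈ 116.029630.
Since α = 2/3 < 1, p = c/n^{2/3} ≫ 1/n is above the triangle threshold p ~ 1/n. Asymptotically E[X] ~ (c³/6)·n^{3(1−α)} = (2³/6)·n^{1} → ∞; triangles are abundant w.h.p.

E[X] ≈ 116.029630; in regime p = Θ(1/n^{2/3}) E[X] diverges (above the triangle threshold p ~ 1/n).


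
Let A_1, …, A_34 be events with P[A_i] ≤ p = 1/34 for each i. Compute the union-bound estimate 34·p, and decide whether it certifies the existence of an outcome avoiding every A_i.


Union bound: P[∪_{i=1}^{34} A_i] ≤ Σ_i P[A_i] ≤ 34·p = 34·(1/34) = 1.
Numerically: 1 ≈ 1.0000.
Is 1 < 1? NO.
Since the bound 1 is ≥ 1, the union bound is uninformative here; it does NOT by itself certify existence.

34·p = 1 ≈ 1.0000; existence NOT certified by the union bound.


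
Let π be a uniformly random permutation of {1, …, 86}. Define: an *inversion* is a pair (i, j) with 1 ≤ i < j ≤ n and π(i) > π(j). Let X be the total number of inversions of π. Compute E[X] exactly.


Write X = Σ X_I over the C(86, 2) = 3655 pairs i < j, with X_I the indicator of one inversion.
There are 3655 indicators.
For each fixed pair i < j, the values π(i) and π(j) are two distinct elements of {1, …, 86} in uniformly random order; by symmetry P[π(i) > π(j)] = 1/2.
By linearity: E[X] = 3655 · (1/2) = C(86, 2) · (1/2) = 3655/2 = 3655/2 ≈ 1827.5000.

E[X] = 3655/2 = 1827.5000.


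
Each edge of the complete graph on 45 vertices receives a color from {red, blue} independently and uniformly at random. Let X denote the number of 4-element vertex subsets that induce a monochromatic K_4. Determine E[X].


Let X = Σ_S X_S over the C(45, 4) = 148995 subsets S of size 4, where X_S = 1 if the K_4 on S is monochromatic.
For a fixed S, the K_4 on S has C(4, 2) = 6 edges. P[all 6 edges red] = (1/2)^6, and likewise for blue, so P[monochromatic] = 2·(1/2)^6 = 2^{1 − 6} = 1/32.
By linearity: E[X] = C(45, 4) · 2^{1 − 6} = 148995 · 1/32 = 148995/32.
Numerically: E[X] ≈ 4656.093750.

E[X] = C(45,4)·2^(1−C(4,2)) = 148995/32 ≈ 4656.093750.


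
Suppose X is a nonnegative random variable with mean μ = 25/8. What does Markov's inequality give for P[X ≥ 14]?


μ = E[X] = 25/8, a = 14.
Markov: P[X ≥ 14] ≤ μ/a = (25/8)/14 = 25/112.
Numerically: ≈ 0.223.
(Since a = 14 > μ = 3.125, the bound 25/112 is < 1 and informative.)

P[X ≥ 14] ≤ 25/112 ≈ 0.223.


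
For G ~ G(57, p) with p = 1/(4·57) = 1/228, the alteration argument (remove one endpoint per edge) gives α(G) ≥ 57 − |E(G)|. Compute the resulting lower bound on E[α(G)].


E[|E(G)|] = C(57, 2)·p = 1596 · (1/228) = 7.
E[α(G)] ≥ n − E[|E(G)|] = 57 − 7 = 50.
Numerically: ≈ 50.000000.
(This is only a lower bound; the true E[α(G)] may be larger.)

E[α(G)] ≥ 50 ≈ 50.000000.


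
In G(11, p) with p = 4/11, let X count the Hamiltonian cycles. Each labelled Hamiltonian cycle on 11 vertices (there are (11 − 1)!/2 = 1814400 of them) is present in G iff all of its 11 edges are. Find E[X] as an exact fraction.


K_11 has (11 − 1)!/2 = 1814400 labelled Hamiltonian cycles.
For each such Hamiltonian cycle H, let X_H = 1 if all 11 edges of H are present in G. Then P[X_H = 1] = p^{11} = (4/11)^{11} = 4194304/285311670611.
By linearity of expectation: E[X] = Σ_H E[X_H] = 1814400 · p^{11} = 1814400 · 4194304/285311670611 = 7610145177600/285311670611.
Numerically: E[X] ≈ 26.7.

E[X] = 1814400 · (4/11)^{11} = 7610145177600/285311670611 ≈ 26.7.


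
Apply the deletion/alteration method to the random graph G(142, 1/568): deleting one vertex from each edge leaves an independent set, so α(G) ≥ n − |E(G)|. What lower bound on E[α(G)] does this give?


E[|E(G)|] = C(142, 2)·p = 10011 · (1/568) = 141/8.
E[α(G)] ≥ n − E[|E(G)|] = 142 − 141/8 = 995/8.
Numerically: ≈ 124.3750.
(This is only a lower bound; the true E[α(G)] may be larger.)

E[α(G)] ≥ 995/8 ≈ 124.3750.


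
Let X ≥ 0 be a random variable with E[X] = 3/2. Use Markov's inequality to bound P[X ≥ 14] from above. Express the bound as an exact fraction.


μ = E[X] = 3/2, a = 14.
Markov: P[X ≥ 14] ≤ μ/a = (3/2)/14 = 3/28.
Numerically: ≈ 0.10714.
(Since a = 14 > μ = 1.50000, the bound 3/28 is < 1 and informative.)

P[X ≥ 14] ≤ 3/28 ≈ 0.10714.


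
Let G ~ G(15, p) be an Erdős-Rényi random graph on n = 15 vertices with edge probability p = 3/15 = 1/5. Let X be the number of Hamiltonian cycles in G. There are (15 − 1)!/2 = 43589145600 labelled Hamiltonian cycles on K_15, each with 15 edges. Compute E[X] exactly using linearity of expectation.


K_15 has (15 − 1)!/2 = 43589145600 labelled Hamiltonian cycles.
For each such Hamiltonian cycle H, let X_H = 1 if all 15 edges of H are present in G. Then P[X_H = 1] = p^{15} = (1/5)^{15} = 1/30517578125.
By linearity: E[X] = Σ_H E[X_H] = 43589145600 · p^{15} = 43589145600 · 1/30517578125 = 1743565824/1220703125.
Numerically: E[X] ≈ 1.42833.

E[X] = 43589145600 · (1/5)^{15} = 1743565824/1220703125 ≈ 1.42833.


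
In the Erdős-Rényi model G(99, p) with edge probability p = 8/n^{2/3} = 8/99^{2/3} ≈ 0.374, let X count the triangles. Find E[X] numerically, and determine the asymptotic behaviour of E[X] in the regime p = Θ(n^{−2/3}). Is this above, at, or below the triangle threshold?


Number of potential triangles: C(99, 3) = 156849.
Each occurs with probability p³ ≈ (0.374)³ ≈ 5.22396e-02.
By linearity: E[X] = C(99, 3)·p³ ≈ 156849 · 5.22396e-02 ≈ 8193.724.
Since α = 2/3 < 1, p = c/n^{2/3} ≫ 1/n is above the triangle threshold p ~ 1/n. Asymptotically E[X] ~ (c³/6)·n^{3(1−α)} = (8³/6)·n^{1} → ∞; triangles are abundant w.h.p.

E[X] ≈ 8193.724; in regime p = Θ(1/n^{2/3}) E[X] diverges (above the triangle threshold p ~ 1/n).


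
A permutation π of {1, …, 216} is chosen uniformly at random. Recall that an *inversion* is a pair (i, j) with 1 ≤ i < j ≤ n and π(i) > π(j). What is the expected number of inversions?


Write X = Σ X_I over the C(216, 2) = 23220 pairs i < j, with X_I the indicator of one inversion.
There are 23220 indicators.
For each fixed pair i < j, the values π(i) and π(j) are two distinct elements of {1, …, 216} in uniformly random order; by symmetry P[π(i) > π(j)] = 1/2.
By linearity: E[X] = 23220 · (1/2) = C(216, 2) · (1/2) = 23220/2 = 11610 ≈ 11610.0000.

E[X] = 11610 = 11610.0000.


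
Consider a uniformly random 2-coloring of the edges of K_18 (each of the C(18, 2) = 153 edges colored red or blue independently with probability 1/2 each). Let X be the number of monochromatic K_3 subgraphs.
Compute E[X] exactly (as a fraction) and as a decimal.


Let X = Σ_S X_S over the C(18, 3) = 816 subsets S of size 3, where X_S = 1 if the K_3 on S is monochromatic.
For a fixed S, the K_3 on S has C(3, 2) = 3 edges. P[all 3 edges red] = (1/2)^3, and likewise for blue, so P[monochromatic] = 2·(1/2)^3 = 2^{1 − 3} = 1/4.
By linearity: E[X] = C(18, 3) · 2^{1 − 3} = 816 · 1/4 = 204.
Numerically: E[X] ≈ 204.000000.

E[X] = C(18,3)·2^(1−C(3,2)) = 204 ≈ 204.000000.


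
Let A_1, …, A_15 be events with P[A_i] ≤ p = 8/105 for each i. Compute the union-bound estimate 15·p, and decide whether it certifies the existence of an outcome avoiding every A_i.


Union bound: P[∪_{i=1}^{15} A_i] ≤ Σ_i P[A_i] ≤ 15·p = 15·(8/105) = 8/7.
Numerically: 8/7 ≈ 1.14286.
Is 8/7 < 1? NO.
Since the bound 8/7 is ≥ 1, the union bound is uninformative here; it does NOT by itself certify existence.

15·p = 8/7 ≈ 1.14286; existence NOT certified by the union bound.


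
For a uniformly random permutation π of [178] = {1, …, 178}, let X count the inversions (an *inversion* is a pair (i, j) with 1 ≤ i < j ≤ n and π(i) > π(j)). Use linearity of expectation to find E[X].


Write X = Σ X_I over the C(178, 2) = 15753 pairs i < j, with X_I the indicator of one inversion.
There are 15753 indicators.
For each fixed pair i < j, the values π(i) and π(j) are two distinct elements of {1, …, 178} in uniformly random order; by symmetry P[π(i) > π(j)] = 1/2.
By linearity: E[X] = 15753 · (1/2) = C(178, 2) · (1/2) = 15753/2 = 15753/2 ≈ 7876.50000.

E[X] = 15753/2 = 7876.50000.


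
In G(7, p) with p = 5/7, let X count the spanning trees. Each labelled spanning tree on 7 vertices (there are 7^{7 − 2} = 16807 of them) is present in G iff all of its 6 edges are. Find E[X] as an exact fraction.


K_7 has 7^{7 − 2} = 16807 labelled spanning trees.
For each such spanning tree H, let X_H = 1 if all 6 edges of H are present in G. Then P[X_H = 1] = p^{6} = (5/7)^{6} = 15625/117649.
Summing the indicators: E[X] = Σ_H E[X_H] = 16807 · p^{6} = 16807 · 15625/117649 = 15625/7.
Numerically: E[X] ≈ 2.23e+03.

E[X] = 16807 · (5/7)^{6} = 15625/7 ≈ 2.23e+03.


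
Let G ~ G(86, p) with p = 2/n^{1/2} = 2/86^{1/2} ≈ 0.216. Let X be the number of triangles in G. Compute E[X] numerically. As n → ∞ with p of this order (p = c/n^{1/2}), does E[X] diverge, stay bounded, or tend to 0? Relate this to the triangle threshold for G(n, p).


Number of potential triangles: C(86, 3) = 102340.
Each occurs with probability p³ ≈ (0.216)³ ≈ 1.00310e-02.
By linearity: E[X] = C(86, 3)·p³ ≈ 102340 · 1.00310e-02 ≈ 1026.568.
Since α = 1/2 < 1, p = c/n^{1/2} ≫ 1/n is above the triangle threshold p ~ 1/n. Asymptotically E[X] ~ (c³/6)·n^{3(1−α)} = (2³/6)·n^{1.5} → ∞; triangles are abundant w.h.p.

E[X] ≈ 1026.568; in regime p = Θ(1/n^{1/2}) E[X] diverges (above the triangle threshold p ~ 1/n).


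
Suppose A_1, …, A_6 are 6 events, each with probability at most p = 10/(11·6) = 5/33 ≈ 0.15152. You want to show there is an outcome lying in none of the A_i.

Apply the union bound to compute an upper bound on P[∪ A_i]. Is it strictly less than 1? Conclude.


Union bound: P[∪_{i=1}^{6} A_i] ≤ Σ_i P[A_i] ≤ 6·p = 6·(5/33) = 10/11.
Numerically: 10/11 ≈ 0.90909.
Is 10/11 < 1? YES.
Since P[∪ A_i] ≤ 10/11 < 1, the complement has P[∩ A_i^c] ≥ 1 − 10/11 = 1/11 > 0, so some outcome avoids every A_i.

6·p = 10/11 ≈ 0.90909; existence CERTIFIED by the union bound.


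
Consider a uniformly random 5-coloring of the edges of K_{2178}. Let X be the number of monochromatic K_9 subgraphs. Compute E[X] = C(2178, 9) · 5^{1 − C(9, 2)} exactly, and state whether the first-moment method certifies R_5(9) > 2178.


E[X] = C(2178, 9) · 5^{1 − 36} = 2989303896287203303608800 · 5^{−35} = 2989303896287203303608800/2910383045673370361328125.
As a reduced fraction: E[X] = 119572155851488132144352/116415321826934814453125 ≈ 1.02712.
Is E[X] < 1? NO.
Since E[X] ≥ 1, the first-moment bound is inconclusive at n = 2178; it does NOT by itself certify R_5(9) > 2178.

E[X] = 119572155851488132144352/116415321826934814453125 ≈ 1.02712; E[X] ≥ 1; first-moment method inconclusive here.


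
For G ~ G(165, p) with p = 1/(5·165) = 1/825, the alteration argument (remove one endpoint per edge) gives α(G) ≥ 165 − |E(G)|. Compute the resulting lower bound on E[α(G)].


E[|E(G)|] = C(165, 2)·p = 13530 · (1/825) = 82/5.
E[α(G)] ≥ n − E[|E(G)|] = 165 − 82/5 = 743/5.
Numerically: ≈ 148.600.
(This is only a lower bound; the true E[α(G)] may be larger.)

E[α(G)] ≥ 743/5 ≈ 148.600.


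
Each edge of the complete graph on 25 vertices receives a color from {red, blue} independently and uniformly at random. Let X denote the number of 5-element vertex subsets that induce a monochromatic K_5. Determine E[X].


Let X = Σ_S X_S over the C(25, 5) = 53130 subsets S of size 5, where X_S = 1 if the K_5 on S is monochromatic.
For a fixed S, the K_5 on S has C(5, 2) = 10 edges. P[all 10 edges red] = (1/2)^10, and likewise for blue, so P[monochromatic] = 2·(1/2)^10 = 2^{1 − 10} = 1/512.
Summing: E[X] = C(25, 5) · 2^{1 − 10} = 53130 · 1/512 = 26565/256.
Numerically: E[X] ≈ 103.769531.

E[X] = C(25,5)·2^(1−C(5,2)) = 26565/256 ≈ 103.769531.


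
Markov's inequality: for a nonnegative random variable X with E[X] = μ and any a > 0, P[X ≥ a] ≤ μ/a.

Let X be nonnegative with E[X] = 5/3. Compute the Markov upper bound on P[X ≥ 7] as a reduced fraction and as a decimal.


μ = E[X] = 5/3, a = 7.
Markov: P[X ≥ 7] ≤ μ/a = (5/3)/7 = 5/21.
Numerically: ≈ 0.23810.
(Since a = 7 > μ = 1.66667, the bound 5/21 is < 1 and informative.)

P[X ≥ 7] ≤ 5/21 ≈ 0.23810.


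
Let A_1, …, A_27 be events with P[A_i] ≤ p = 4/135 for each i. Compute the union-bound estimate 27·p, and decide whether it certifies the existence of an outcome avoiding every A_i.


Union bound: P[∪_{i=1}^{27} A_i] ≤ Σ_i P[A_i] ≤ 27·p = 27·(4/135) = 4/5.
Numerically: 4/5 ≈ 0.80000.
Is 4/5 < 1? YES.
Since P[∪ A_i] ≤ 4/5 < 1, the complement has P[∩ A_i^c] ≥ 1 − 4/5 = 1/5 > 0, so some outcome avoids every A_i.

27·p = 4/5 ≈ 0.80000; existence CERTIFIED by the union bound.


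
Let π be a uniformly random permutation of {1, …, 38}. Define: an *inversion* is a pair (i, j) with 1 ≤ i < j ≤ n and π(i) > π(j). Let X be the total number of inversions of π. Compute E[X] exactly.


Write X = Σ X_I over the C(38, 2) = 703 pairs i < j, with X_I the indicator of one inversion.
There are 703 indicators.
For each fixed pair i < j, the values π(i) and π(j) are two distinct elements of {1, …, 38} in uniformly random order; by symmetry P[π(i) > π(j)] = 1/2.
By linearity: E[X] = 703 · (1/2) = C(38, 2) · (1/2) = 703/2 = 703/2 ≈ 351.500.

E[X] = 703/2 = 351.500.


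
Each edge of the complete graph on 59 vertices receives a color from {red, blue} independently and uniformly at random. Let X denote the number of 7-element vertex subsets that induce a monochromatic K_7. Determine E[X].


Let X = Σ_S X_S over the C(59, 7) = 341149446 subsets S of size 7, where X_S = 1 if the K_7 on S is monochromatic.
For a fixed S, the K_7 on S has C(7, 2) = 21 edges. P[all 21 edges red] = (1/2)^21, and likewise for blue, so P[monochromatic] = 2·(1/2)^21 = 2^{1 − 21} = 1/1048576.
Summing: E[X] = C(59, 7) · 2^{1 − 21} = 341149446 · 1/1048576 = 170574723/524288.
Numerically: E[X] ≈ 325.3455.

E[X] = C(59,7)·2^(1−C(7,2)) = 170574723/524288 ≈ 325.3455.


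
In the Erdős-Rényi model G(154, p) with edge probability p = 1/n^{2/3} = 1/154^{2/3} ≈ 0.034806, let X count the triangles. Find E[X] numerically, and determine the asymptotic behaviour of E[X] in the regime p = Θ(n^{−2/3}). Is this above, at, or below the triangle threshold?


Number of potential triangles: C(154, 3) = 596904.
Each occurs with probability p³ ≈ (0.034806)³ ≈ 4.2165627e-05.
By linearity: E[X] = C(154, 3)·p³ ≈ 596904 · 4.2165627e-05 ≈ 25.16883.
Since α = 2/3 < 1, p = c/n^{2/3} ≫ 1/n is above the triangle threshold p ~ 1/n. Asymptotically E[X] ~ (c³/6)·n^{3(1−α)} = (1³/6)·n^{1} → ∞; triangles are abundant w.h.p.

E[X] ≈ 25.16883; in regime p = Θ(1/n^{2/3}) E[X] diverges (above the triangle threshold p ~ 1/n).


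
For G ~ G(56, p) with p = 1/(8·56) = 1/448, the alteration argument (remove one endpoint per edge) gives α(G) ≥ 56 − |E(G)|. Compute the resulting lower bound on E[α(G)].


E[|E(G)|] = C(56, 2)·p = 1540 · (1/448) = 55/16.
E[α(G)] ≥ n − E[|E(G)|] = 56 − 55/16 = 841/16.
Numerically: ≈ 52.562.
(This is only a lower bound; the true E[α(G)] may be larger.)

E[α(G)] ≥ 841/16 ≈ 52.562.


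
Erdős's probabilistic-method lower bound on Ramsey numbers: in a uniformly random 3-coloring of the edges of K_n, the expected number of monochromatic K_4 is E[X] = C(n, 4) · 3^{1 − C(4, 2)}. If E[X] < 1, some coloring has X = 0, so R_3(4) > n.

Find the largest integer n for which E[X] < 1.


We need C(n, 4) · 3^{1 − 6} < 1, i.e. C(n, 4) < 3^{6 − 1} = 243.
Check values of n near the boundary:
  n = 5: C(5, 4) = 5; 5 < 243? YES
  n = 6: C(6, 4) = 15; 15 < 243? YES
  n = 7: C(7, 4) = 35; 35 < 243? YES
  n = 8: C(8, 4) = 70; 70 < 243? YES
  n = 9: C(9, 4) = 126; 126 < 243? YES
  n = 10: C(10, 4) = 210; 210 < 243? YES
  n = 11: C(11, 4) = 330; 330 < 243? NO
  n = 12: C(12, 4) = 495; 495 < 243? NO
The largest n with C(n, 4) < 243 is n = 10 (where E[X] = 70/81 ≈ 0.8641975). Hence R_3(4) > 10, i.e. R_3(4) ≥ 11.

Largest n = 10; hence R_3(4) > 10.


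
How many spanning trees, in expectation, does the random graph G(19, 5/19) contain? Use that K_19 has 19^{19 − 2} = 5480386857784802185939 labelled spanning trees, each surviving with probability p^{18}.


K_19 has 19^{19 − 2} = 5480386857784802185939 labelled spanning trees.
For each such spanning tree H, let X_H = 1 if all 18 edges of H are present in G. Then P[X_H = 1] = p^{18} = (5/19)^{18} = 3814697265625/104127350297911241532841.
By linearity: E[X] = Σ_H E[X_H] = 5480386857784802185939 · p^{18} = 5480386857784802185939 · 3814697265625/104127350297911241532841 = 3814697265625/19.
Numerically: E[X] ≈ 2.0077e+11.

E[X] = 5480386857784802185939 · (5/19)^{18} = 3814697265625/19 ≈ 2.0077e+11.


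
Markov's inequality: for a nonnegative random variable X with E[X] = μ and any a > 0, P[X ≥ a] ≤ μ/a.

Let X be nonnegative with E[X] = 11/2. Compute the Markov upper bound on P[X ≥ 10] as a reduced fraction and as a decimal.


μ = E[X] = 11/2, a = 10.
Markov: P[X ≥ 10] ≤ μ/a = (11/2)/10 = 11/20.
Numerically: ≈ 0.5500.
(Since a = 10 > μ = 5.5000, the bound 11/20 is < 1 and informative.)

P[X ≥ 10] ≤ 11/20 ≈ 0.5500.


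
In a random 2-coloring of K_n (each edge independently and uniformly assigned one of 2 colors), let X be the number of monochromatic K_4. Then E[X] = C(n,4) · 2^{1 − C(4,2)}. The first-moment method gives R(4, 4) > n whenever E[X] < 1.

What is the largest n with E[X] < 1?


We need C(n, 4) · 2^{1 − 6} < 1, i.e. C(n, 4) < 2^{6 − 1} = 32.
Check values of n near the boundary:
  n = 4: C(4, 4) = 1; 1 < 32? YES
  n = 5: C(5, 4) = 5; 5 < 32? YES
  n = 6: C(6, 4) = 15; 15 < 32? YES
  n = 7: C(7, 4) = 35; 35 < 32? NO
  n = 8: C(8, 4) = 70; 70 < 32? NO
The largest n with C(n, 4) < 32 is n = 6 (where E[X] = 15/32 ≈ 0.46875). Hence R(4, 4) > 6, i.e. R(4, 4) ≥ 7.

Largest n = 6; hence R(4, 4) > 6.


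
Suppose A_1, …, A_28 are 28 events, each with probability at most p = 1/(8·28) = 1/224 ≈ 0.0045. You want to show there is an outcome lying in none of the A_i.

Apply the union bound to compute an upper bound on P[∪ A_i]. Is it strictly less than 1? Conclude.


Union bound: P[∪_{i=1}^{28} A_i] ≤ Σ_i P[A_i] ≤ 28·p = 28·(1/224) = 1/8.
Numerically: 1/8 ≈ 0.1250.
Is 1/8 < 1? YES.
Since P[∪ A_i] ≤ 1/8 < 1, the complement has P[∩ A_i^c] ≥ 1 − 1/8 = 7/8 > 0, so some outcome avoids every A_i.

28·p = 1/8 ≈ 0.1250; existence CERTIFIED by the union bound.


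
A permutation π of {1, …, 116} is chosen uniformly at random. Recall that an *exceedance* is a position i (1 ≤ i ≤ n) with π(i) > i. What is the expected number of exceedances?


Write X = Σ_{i=1}^{116} X_i, where X_i = 1_{π(i) > i}.
For each fixed i, π(i) is uniform over {1, …, 116} (marginal of a uniform permutation), so P[π(i) > i] = (n − i)/n. Summing: Σ_{i=1}^{116} (n − i)/n = (0 + 1 + … + 115)/116 = 116(116 − 1)/(2·116) = (116 − 1)/2.
Hence E[X] = Σ_{i=1}^{116} (116 − i)/116 = 115/2 ≈ 57.500000.

E[X] = 115/2 = 57.500000.


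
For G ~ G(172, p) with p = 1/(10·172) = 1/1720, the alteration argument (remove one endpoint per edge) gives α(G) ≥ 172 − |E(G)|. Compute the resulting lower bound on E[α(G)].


E[|E(G)|] = C(172, 2)·p = 14706 · (1/1720) = 171/20.
E[α(G)] ≥ n − E[|E(G)|] = 172 − 171/20 = 3269/20.
Numerically: ≈ 163.450000.
(This is only a lower bound; the true E[α(G)] may be larger.)

E[α(G)] ≥ 3269/20 ≈ 163.450000.


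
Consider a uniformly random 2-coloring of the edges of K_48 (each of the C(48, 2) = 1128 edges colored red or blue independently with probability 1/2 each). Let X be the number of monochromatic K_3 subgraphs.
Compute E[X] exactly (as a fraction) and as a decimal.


Let X = Σ_S X_S over the C(48, 3) = 17296 subsets S of size 3, where X_S = 1 if the K_3 on S is monochromatic.
For a fixed S, the K_3 on S has C(3, 2) = 3 edges. P[all 3 edges red] = (1/2)^3, and likewise for blue, so P[monochromatic] = 2·(1/2)^3 = 2^{1 − 3} = 1/4.
By linearity: E[X] = C(48, 3) · 2^{1 − 3} = 17296 · 1/4 = 4324.
Numerically: E[X] ≈ 4324.0000.

E[X] = C(48,3)·2^(1−C(3,2)) = 4324 ≈ 4324.0000.


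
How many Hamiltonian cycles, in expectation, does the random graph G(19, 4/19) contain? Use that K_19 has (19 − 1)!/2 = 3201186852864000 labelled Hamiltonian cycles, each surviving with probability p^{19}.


K_19 has (19 − 1)!/2 = 3201186852864000 labelled Hamiltonian cycles.
For each such Hamiltonian cycle H, let X_H = 1 if all 19 edges of H are present in G. Then P[X_H = 1] = p^{19} = (4/19)^{19} = 274877906944/1978419655660313589123979.
By linearity of expectation: E[X] = Σ_H E[X_H] = 3201186852864000 · p^{19} = 3201186852864000 · 274877906944/1978419655660313589123979 = 879935541851906811887616000/1978419655660313589123979.
Numerically: E[X] ≈ 444.8.

E[X] = 3201186852864000 · (4/19)^{19} = 879935541851906811887616000/1978419655660313589123979 ≈ 444.8.


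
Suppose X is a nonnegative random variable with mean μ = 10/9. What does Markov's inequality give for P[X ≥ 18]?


μ = E[X] = 10/9, a = 18.
Markov: P[X ≥ 18] ≤ μ/a = (10/9)/18 = 5/81.
Numerically: ≈ 0.06173.
(Since a = 18 > μ = 1.11111, the bound 5/81 is < 1 and informative.)

P[X ≥ 18] ≤ 5/81 ≈ 0.06173.


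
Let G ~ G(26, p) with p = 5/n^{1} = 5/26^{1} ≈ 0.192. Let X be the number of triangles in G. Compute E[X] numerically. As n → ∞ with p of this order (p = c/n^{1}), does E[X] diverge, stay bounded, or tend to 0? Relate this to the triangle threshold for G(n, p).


Number of potential triangles: C(26, 3) = 2600.
Each occurs with probability p³ ≈ (0.192)³ ≈ 7.11197e-03.
By linearity: E[X] = C(26, 3)·p³ ≈ 2600 · 7.11197e-03 ≈ 18.491.
Here α = 1, so p = 5/n is exactly at the triangle threshold p ~ 1/n. Asymptotically E[X] → c³/6 = 5³/6 = 125/6 ≈ 20.833, a bounded constant. In this regime the triangle count is asymptotically Poisson(c³/6).

E[X] ≈ 18.491; in regime p = Θ(1/n^{1}) E[X] stays bounded (at the triangle threshold p ~ 1/n).
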